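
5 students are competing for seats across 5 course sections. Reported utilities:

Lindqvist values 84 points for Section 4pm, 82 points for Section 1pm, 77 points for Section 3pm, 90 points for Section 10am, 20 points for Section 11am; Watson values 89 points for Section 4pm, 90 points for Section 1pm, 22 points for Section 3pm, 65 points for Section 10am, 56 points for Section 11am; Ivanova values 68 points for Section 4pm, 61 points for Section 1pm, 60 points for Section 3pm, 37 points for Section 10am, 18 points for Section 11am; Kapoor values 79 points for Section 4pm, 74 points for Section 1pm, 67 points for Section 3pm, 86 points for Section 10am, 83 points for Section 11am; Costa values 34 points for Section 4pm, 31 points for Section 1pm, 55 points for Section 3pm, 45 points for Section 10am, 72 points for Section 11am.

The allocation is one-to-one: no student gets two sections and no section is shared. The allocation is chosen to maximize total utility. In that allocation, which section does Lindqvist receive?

Lindqvist receives Section 3pm.

Optimal: Lindqvist→Section 3pm (77 points), Watson→Section 1pm (90 points), Ivanova→Section 4pm (68 points), Kapoor→Section 10am (86 points), Costa→Section 11am (72 points) — total 77+90+68+86+72 = 393 points.
Max-entry greedy (repeatedly take the single best remaining cell) gives 386 points, worse by 7.
Lindqvist's own top section is Section 10am (90 points), but forcing Lindqvist→Section 10am and reassigning the rest optimally gives only 391 points — worse by 2.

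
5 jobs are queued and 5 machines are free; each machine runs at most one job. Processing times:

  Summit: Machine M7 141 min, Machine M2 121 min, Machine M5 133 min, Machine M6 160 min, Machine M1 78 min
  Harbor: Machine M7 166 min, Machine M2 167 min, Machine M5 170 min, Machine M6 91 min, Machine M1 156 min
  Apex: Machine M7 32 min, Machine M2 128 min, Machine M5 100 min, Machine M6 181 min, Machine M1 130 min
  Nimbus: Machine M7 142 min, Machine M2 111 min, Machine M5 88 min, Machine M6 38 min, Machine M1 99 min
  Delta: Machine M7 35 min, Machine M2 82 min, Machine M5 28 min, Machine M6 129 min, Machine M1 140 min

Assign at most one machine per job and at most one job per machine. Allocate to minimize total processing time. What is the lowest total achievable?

Minimum total: 340 min

Optimal: Summit→Machine M1 (78 min), Harbor→Machine M6 (91 min), Apex→Machine M7 (32 min), Nimbus→Machine M2 (111 min), Delta→Machine M5 (28 min) — total 78+91+32+111+28 = 340 min.
Min-entry greedy (repeatedly take the single cheapest remaining cell) gives 343 min, worse by 3.
Next-best assignment: Summit→Machine M1, Harbor→Machine M2, Apex→Machine M7, Nimbus→Machine M6, Delta→Machine M5 = 343 min.
Swapping Summit↔Apex (Summit→Machine M7 141 min, Apex→Machine M1 130 min) adds 161.
No other one-to-one assignment undercuts 340 min.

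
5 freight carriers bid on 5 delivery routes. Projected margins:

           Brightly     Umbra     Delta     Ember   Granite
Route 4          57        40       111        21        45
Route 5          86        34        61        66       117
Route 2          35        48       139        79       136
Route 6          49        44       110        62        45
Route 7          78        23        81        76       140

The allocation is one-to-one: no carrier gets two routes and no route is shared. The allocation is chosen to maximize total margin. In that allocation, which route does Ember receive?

This is a one-to-one assignment (maximum-weight bipartite matching).
Optimal: Brightly→Route 5 ($86k), Umbra→Route 4 ($40k), Delta→Route 2 ($139k), Ember→Route 6 ($62k), Granite→Route 7 ($140k) — total 86+40+139+62+140 = $467k.
Column-greedy (each route in turn goes to its best remaining carrier) gives $379k, worse by 88.
Next-best assignment: Brightly→Route 5, Umbra→Route 6, Delta→Route 4, Ember→Route 2, Granite→Route 7 = $460k.
Swapping Delta↔Ember (Delta→Route 6 $110k, Ember→Route 2 $79k) loses 12.
Ember's own top route is Route 2 ($79k), but forcing Ember→Route 2 and reassigning the rest optimally gives only $460k — worse by 7.

Ember receives Route 6.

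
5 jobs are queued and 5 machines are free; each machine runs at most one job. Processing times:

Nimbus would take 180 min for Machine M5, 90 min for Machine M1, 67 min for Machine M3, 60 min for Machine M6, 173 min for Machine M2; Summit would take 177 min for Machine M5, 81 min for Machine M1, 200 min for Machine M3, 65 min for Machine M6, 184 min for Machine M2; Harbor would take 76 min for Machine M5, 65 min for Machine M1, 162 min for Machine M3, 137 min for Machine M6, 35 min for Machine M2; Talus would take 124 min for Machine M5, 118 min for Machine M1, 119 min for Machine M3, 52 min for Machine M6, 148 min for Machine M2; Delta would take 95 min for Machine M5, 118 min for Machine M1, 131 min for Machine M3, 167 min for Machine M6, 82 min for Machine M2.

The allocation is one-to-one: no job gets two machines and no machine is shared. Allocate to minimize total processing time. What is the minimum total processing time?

Minimum total: 330 min

Optimal: Nimbus→Machine M3 (67 min), Summit→Machine M1 (81 min), Harbor→Machine M2 (35 min), Talus→Machine M6 (52 min), Delta→Machine M5 (95 min) — total 67+81+35+52+95 = 330 min.
Column-greedy (each machine in turn goes to its cheapest remaining job) gives 358 min, worse by 28.
Next-best assignment: Nimbus→Machine M3, Summit→Machine M1, Harbor→Machine M5, Talus→Machine M6, Delta→Machine M2 = 358 min.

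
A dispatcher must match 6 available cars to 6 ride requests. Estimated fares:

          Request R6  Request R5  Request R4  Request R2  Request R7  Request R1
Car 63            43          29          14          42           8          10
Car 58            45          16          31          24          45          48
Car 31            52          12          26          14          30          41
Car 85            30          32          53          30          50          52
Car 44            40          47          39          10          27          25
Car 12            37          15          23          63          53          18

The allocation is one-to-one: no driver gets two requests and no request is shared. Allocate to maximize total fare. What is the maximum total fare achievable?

Maximum total: $295

Optimal: Car 63→Request R2 ($42), Car 58→Request R1 ($48), Car 31→Request R6 ($52), Car 85→Request R4 ($53), Car 44→Request R5 ($47), Car 12→Request R7 ($53) — total 42+48+52+53+47+53 = $295.
Row-greedy (each driver in turn takes its best remaining request) gives $284, worse by 11.
Next-best assignment: Car 63→Request R6, Car 58→Request R7, Car 31→Request R1, Car 85→Request R4, Car 44→Request R5, Car 12→Request R2 = $292.
Every other assignment is strictly worse.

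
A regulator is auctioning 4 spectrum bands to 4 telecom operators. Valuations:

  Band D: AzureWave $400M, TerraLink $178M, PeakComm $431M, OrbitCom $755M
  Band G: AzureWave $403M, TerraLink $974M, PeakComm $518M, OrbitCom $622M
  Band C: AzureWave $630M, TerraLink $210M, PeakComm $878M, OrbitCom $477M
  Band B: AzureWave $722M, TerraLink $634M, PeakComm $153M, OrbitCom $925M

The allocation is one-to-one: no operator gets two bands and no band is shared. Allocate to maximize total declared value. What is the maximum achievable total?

Optimal: AzureWave→Band B ($722M), TerraLink→Band G ($974M), PeakComm→Band C ($878M), OrbitCom→Band D ($755M) — total 722+974+878+755 = $3329M.
Max-entry greedy (repeatedly take the single best remaining cell) gives $3177M, worse by 152.
Next-best assignment: AzureWave→Band D, TerraLink→Band G, PeakComm→Band C, OrbitCom→Band B = $3177M.
Checked against all permutations: $3329M is optimal.

Max total: $3329M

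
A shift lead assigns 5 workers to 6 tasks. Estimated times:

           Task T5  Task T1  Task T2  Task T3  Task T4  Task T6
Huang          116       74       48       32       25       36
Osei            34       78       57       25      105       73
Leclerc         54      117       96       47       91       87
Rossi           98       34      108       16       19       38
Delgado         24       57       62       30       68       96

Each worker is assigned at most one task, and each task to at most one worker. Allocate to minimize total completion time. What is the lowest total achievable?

Minimum total: 183 min

Optimal: Huang→Task T6 (36 min), Osei→Task T2 (57 min), Leclerc→Task T3 (47 min), Rossi→Task T4 (19 min), Delgado→Task T5 (24 min) — total 36+57+47+19+24 = 183 min.
Min-entry greedy (repeatedly take the single cheapest remaining cell) gives 209 min, worse by 26.
Next-best assignment: Huang→Task T4, Osei→Task T2, Leclerc→Task T3, Rossi→Task T1, Delgado→Task T5 = 187 min.
Swapping Delgado↔Huang (Delgado→Task T6 96 min, Huang→Task T5 116 min) adds 152.
No other one-to-one assignment undercuts 183 min.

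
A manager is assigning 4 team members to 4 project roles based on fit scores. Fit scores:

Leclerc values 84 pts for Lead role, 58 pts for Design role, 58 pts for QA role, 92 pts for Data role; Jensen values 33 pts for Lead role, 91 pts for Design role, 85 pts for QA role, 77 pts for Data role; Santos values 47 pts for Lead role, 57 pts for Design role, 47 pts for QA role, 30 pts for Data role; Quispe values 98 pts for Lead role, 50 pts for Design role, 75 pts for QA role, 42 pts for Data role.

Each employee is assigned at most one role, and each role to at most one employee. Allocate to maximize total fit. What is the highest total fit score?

Max total: 332 pts

This is a one-to-one assignment (maximum-weight bipartite matching).
Optimal: Leclerc→Data role (92 pts), Jensen→QA role (85 pts), Santos→Design role (57 pts), Quispe→Lead role (98 pts) — total 92+85+57+98 = 332 pts.
Column-greedy (each role in turn goes to its best remaining employee) gives 277 pts, worse by 55.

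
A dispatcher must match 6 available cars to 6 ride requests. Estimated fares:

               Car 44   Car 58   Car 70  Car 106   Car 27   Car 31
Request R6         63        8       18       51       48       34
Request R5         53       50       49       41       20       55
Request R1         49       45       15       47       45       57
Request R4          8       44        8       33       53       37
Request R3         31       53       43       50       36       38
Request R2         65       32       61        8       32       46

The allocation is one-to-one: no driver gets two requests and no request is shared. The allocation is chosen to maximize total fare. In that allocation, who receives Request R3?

Car 106 receives Request R3.

Optimal: Car 44→Request R6 ($63), Car 58→Request R5 ($50), Car 70→Request R2 ($61), Car 106→Request R3 ($50), Car 27→Request R4 ($53), Car 31→Request R1 ($57) — total 63+50+61+50+53+57 = $334.
Column-greedy (each request in turn goes to its best remaining driver) gives $332, worse by 2.
Next-best assignment: Car 44→Request R6, Car 58→Request R3, Car 70→Request R2, Car 106→Request R1, Car 27→Request R4, Car 31→Request R5 = $332.
Car 106's own top request is Request R6 ($51), but forcing Car 106→Request R6 and reassigning the rest optimally gives only $328 — worse by 6.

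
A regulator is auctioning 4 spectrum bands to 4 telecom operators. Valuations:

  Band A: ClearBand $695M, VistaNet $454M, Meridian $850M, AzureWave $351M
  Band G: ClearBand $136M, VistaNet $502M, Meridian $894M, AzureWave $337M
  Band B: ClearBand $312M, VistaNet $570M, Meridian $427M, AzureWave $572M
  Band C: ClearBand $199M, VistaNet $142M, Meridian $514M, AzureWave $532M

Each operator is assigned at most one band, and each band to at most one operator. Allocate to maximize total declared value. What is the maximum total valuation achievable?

Maximum total: $2691M

This is a one-to-one assignment (maximum-weight bipartite matching).
Optimal: ClearBand→Band A ($695M), VistaNet→Band B ($570M), Meridian→Band G ($894M), AzureWave→Band C ($532M) — total 695+570+894+532 = $2691M.
Column-greedy (each band in turn goes to its best remaining operator) gives $2123M, worse by 568.
Every other assignment is strictly worse.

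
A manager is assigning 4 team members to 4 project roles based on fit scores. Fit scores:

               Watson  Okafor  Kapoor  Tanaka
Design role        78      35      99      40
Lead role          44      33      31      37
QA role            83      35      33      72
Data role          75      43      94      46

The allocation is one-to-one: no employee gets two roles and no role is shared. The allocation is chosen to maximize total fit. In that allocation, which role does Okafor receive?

Optimal: Watson→Data role (75 pts), Okafor→Lead role (33 pts), Kapoor→Design role (99 pts), Tanaka→QA role (72 pts) — total 75+33+99+72 = 279 pts.
Max-entry greedy (repeatedly take the single best remaining cell) gives 261 pts, worse by 18.
Next-best assignment: Watson→Design role, Okafor→Lead role, Kapoor→Data role, Tanaka→QA role = 277 pts.
Okafor's own top role is Data role (43 pts), but forcing Okafor→Data role and reassigning the rest optimally gives only 262 pts — worse by 17.

Okafor receives Lead role.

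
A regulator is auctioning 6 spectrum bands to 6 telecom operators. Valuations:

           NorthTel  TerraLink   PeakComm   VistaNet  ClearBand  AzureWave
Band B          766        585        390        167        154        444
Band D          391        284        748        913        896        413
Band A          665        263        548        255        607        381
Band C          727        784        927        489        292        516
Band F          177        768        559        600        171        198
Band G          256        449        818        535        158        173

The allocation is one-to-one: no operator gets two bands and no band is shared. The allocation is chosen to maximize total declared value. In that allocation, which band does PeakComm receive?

This is the linear assignment problem.
Optimal: NorthTel→Band B ($766M), TerraLink→Band F ($768M), PeakComm→Band G ($818M), VistaNet→Band D ($913M), ClearBand→Band A ($607M), AzureWave→Band C ($516M) — total 766+768+818+913+607+516 = $4388M.
Max-entry greedy (repeatedly take the single best remaining cell) gives $4154M, worse by 234.
Swapping ClearBand↔NorthTel (ClearBand→Band B $154M, NorthTel→Band A $665M) loses 554.
Every other assignment is strictly worse.
PeakComm's own top band is Band C ($927M), but forcing PeakComm→Band C and reassigning the rest optimally gives only $4273M — worse by 115.

PeakComm receives Band G.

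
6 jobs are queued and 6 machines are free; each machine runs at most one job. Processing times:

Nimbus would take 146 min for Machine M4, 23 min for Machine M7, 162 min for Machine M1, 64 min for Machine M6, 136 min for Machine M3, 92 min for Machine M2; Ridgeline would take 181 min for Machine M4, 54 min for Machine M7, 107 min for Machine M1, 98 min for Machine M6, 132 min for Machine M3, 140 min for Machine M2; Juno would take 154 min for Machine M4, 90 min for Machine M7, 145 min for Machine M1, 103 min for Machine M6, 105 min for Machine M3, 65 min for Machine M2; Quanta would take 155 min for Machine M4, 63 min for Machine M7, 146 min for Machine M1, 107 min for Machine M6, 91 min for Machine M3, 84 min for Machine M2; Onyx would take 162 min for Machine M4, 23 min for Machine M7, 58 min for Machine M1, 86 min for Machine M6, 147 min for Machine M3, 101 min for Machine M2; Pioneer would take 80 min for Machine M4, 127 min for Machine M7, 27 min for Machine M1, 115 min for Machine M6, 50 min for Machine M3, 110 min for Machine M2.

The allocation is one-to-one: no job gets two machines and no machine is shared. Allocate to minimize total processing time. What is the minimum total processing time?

Min total: 412 min

This is the linear assignment problem.
Optimal: Nimbus→Machine M6 (64 min), Ridgeline→Machine M7 (54 min), Juno→Machine M2 (65 min), Quanta→Machine M3 (91 min), Onyx→Machine M1 (58 min), Pioneer→Machine M4 (80 min) — total 64+54+65+91+58+80 = 412 min.
Row-greedy (each job in turn takes its cheapest remaining machine) gives 415 min, worse by 3.
Next-best assignment: Nimbus→Machine M7, Ridgeline→Machine M6, Juno→Machine M2, Quanta→Machine M3, Onyx→Machine M1, Pioneer→Machine M4 = 415 min.
Every other assignment is strictly worse.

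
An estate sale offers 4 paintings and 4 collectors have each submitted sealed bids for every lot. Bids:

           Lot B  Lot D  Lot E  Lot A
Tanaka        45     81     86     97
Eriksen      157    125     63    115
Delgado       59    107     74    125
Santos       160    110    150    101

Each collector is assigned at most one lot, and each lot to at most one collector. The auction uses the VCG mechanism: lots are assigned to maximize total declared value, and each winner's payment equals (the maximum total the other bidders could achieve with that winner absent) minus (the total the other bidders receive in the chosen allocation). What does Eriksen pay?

Efficient allocation: Tanaka→Lot D ($81), Eriksen→Lot B ($157), Delgado→Lot A ($125), Santos→Lot E ($150); total welfare W = $513.
Eriksen receives Lot B at value $157, so the others get W − 157 = $356.
Without Eriksen: best allocation of the remaining 3 bidders over all 4 lots is Tanaka→Lot E ($86), Delgado→Lot A ($125), Santos→Lot B ($160), total $371.
VCG payment = (others' best without Eriksen) − (others' welfare with Eriksen) = 371 − 356 = $15.

Eriksen pays $15.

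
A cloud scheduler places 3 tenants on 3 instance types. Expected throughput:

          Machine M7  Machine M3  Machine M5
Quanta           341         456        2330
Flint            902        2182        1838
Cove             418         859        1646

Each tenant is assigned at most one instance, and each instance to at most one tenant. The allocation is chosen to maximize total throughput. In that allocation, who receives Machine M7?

Optimal: Quanta→Machine M5 (2330 ops/s), Flint→Machine M3 (2182 ops/s), Cove→Machine M7 (418 ops/s) — total 2330+2182+418 = 4930 ops/s.
Column-greedy (each instance in turn goes to its best remaining tenant) gives 4091 ops/s, worse by 839.
Next-best assignment: Quanta→Machine M7, Flint→Machine M3, Cove→Machine M5 = 4169 ops/s.
Swapping Quanta↔Cove (Quanta→Machine M7 341 ops/s, Cove→Machine M5 1646 ops/s) loses 761.
No other one-to-one assignment exceeds 4930 ops/s.
Cove's own top instance is Machine M5 (1646 ops/s), but forcing Cove→Machine M5 and reassigning the rest optimally gives only 4169 ops/s — worse by 761.

Cove receives Machine M7.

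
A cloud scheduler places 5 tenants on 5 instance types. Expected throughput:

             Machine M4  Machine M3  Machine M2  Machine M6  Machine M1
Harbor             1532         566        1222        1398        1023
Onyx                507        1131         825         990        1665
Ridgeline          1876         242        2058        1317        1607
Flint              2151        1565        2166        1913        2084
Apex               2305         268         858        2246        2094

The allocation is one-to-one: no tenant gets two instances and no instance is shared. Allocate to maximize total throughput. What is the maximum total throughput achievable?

Maximum total: 9066 ops/s

Optimal: Harbor→Machine M4 (1532 ops/s), Onyx→Machine M1 (1665 ops/s), Ridgeline→Machine M2 (2058 ops/s), Flint→Machine M3 (1565 ops/s), Apex→Machine M6 (2246 ops/s) — total 1532+1665+2058+1565+2246 = 9066 ops/s.
Column-greedy (each instance in turn goes to its best remaining tenant) gives 8991 ops/s, worse by 75.
Checked against all permutations: 9066 ops/s is optimal.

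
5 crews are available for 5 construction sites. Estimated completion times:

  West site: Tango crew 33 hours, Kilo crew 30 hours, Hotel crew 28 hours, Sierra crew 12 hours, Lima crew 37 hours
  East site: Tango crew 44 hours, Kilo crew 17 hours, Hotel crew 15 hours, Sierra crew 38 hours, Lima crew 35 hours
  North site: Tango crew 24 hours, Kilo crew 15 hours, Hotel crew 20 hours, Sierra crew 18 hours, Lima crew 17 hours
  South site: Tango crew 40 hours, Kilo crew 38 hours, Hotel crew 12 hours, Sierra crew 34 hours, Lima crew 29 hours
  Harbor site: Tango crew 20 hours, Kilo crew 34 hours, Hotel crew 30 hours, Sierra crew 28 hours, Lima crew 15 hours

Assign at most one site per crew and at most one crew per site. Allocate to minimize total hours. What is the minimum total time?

This is the linear assignment problem.
Optimal: Tango crew→Harbor site (20 hours), Kilo crew→East site (17 hours), Hotel crew→South site (12 hours), Sierra crew→West site (12 hours), Lima crew→North site (17 hours) — total 20+17+12+12+17 = 78 hours.
Min-entry greedy (repeatedly take the single cheapest remaining cell) gives 98 hours, worse by 20.
Next-best assignment: Tango crew→North site, Kilo crew→East site, Hotel crew→South site, Sierra crew→West site, Lima crew→Harbor site = 80 hours.

Minimum total: 78 hours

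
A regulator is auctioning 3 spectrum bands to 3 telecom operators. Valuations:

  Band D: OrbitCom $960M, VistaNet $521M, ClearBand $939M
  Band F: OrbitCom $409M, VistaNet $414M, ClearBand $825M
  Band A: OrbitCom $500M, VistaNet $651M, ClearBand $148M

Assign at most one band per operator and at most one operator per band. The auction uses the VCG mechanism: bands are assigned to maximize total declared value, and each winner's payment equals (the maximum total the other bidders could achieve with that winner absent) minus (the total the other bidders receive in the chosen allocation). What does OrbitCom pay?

Efficient allocation: OrbitCom→Band D ($960M), VistaNet→Band A ($651M), ClearBand→Band F ($825M); total welfare W = $2436M.
OrbitCom receives Band D at value $960M, so the others get W − 960 = $1476M.
Without OrbitCom: best allocation of the remaining 2 bidders over all 3 bands is VistaNet→Band A ($651M), ClearBand→Band D ($939M), total $1590M.
VCG payment = (others' best without OrbitCom) − (others' welfare with OrbitCom) = 1590 − 1476 = $114M.

OrbitCom pays $114M.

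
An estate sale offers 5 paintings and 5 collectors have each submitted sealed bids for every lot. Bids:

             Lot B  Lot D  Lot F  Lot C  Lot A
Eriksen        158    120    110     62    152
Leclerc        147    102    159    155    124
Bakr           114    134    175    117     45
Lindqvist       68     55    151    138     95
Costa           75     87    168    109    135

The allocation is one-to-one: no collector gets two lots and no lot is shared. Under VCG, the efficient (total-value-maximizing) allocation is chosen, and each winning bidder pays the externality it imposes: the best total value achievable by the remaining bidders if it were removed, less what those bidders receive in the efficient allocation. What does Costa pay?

Efficient allocation: Eriksen→Lot A ($152), Leclerc→Lot B ($147), Bakr→Lot D ($134), Lindqvist→Lot C ($138), Costa→Lot F ($168); total welfare W = $739.
Costa receives Lot F at value $168, so the others get W − 168 = $571.
Without Costa: best allocation of the remaining 4 bidders over all 5 lots is Eriksen→Lot A ($152), Leclerc→Lot B ($147), Bakr→Lot F ($175), Lindqvist→Lot C ($138), total $612.
VCG payment = (others' best without Costa) − (others' welfare with Costa) = 612 − 571 = $41.

Costa pays $41.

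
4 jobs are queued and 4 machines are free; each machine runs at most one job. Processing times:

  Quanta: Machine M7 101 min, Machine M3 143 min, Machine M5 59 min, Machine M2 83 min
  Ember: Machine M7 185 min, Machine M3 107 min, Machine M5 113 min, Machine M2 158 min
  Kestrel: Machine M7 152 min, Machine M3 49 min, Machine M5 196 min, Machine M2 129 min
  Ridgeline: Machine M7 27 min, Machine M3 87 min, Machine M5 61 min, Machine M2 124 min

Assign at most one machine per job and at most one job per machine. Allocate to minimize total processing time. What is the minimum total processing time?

Minimum total: 272 min

Optimal: Quanta→Machine M2 (83 min), Ember→Machine M5 (113 min), Kestrel→Machine M3 (49 min), Ridgeline→Machine M7 (27 min) — total 83+113+49+27 = 272 min.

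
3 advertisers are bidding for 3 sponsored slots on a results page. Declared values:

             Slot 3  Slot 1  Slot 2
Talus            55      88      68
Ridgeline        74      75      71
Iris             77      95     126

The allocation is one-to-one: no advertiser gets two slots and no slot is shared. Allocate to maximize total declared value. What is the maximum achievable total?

Max total: $288

Optimal: Talus→Slot 1 ($88), Ridgeline→Slot 3 ($74), Iris→Slot 2 ($126) — total 88+74+126 = $288.
Column-greedy (each slot in turn goes to its best remaining advertiser) gives $236, worse by 52.
No other one-to-one assignment exceeds $288.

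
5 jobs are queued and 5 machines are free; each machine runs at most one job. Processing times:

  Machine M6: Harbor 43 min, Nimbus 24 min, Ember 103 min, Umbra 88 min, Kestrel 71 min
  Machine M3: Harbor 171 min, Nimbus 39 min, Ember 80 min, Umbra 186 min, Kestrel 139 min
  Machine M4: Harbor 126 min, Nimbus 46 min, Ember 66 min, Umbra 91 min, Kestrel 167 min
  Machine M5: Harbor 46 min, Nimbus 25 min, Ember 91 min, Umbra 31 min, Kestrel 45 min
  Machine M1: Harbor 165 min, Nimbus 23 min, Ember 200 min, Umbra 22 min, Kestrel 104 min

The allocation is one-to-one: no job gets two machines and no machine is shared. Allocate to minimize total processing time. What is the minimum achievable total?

Min total: 215 min

This is the linear assignment problem.
Optimal: Harbor→Machine M6 (43 min), Nimbus→Machine M3 (39 min), Ember→Machine M4 (66 min), Umbra→Machine M1 (22 min), Kestrel→Machine M5 (45 min) — total 43+39+66+22+45 = 215 min.
Min-entry greedy (repeatedly take the single cheapest remaining cell) gives 328 min, worse by 113.
No other one-to-one assignment undercuts 215 min.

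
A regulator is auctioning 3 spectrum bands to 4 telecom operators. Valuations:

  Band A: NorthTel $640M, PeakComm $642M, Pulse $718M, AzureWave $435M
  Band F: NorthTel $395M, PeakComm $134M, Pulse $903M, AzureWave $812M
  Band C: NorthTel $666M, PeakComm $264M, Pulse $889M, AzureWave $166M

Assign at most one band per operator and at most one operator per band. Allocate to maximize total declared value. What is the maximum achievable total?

Max total: $2343M

Optimal: PeakComm→Band A ($642M), AzureWave→Band F ($812M), Pulse→Band C ($889M) — total 642+812+889 = $2343M.
Row-greedy (each operator in turn takes its best remaining band) gives $2211M, worse by 132.
No other one-to-one assignment exceeds $2343M.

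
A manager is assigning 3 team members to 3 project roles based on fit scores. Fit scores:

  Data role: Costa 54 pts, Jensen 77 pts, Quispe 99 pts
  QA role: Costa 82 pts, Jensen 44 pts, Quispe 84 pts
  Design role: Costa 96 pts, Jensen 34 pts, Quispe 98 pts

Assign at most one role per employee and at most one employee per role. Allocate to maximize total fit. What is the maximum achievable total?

This is the linear assignment problem.
Optimal: Costa→QA role (82 pts), Jensen→Data role (77 pts), Quispe→Design role (98 pts) — total 82+77+98 = 257 pts.
Column-greedy (each role in turn goes to its best remaining employee) gives 215 pts, worse by 42.

Max total: 257 pts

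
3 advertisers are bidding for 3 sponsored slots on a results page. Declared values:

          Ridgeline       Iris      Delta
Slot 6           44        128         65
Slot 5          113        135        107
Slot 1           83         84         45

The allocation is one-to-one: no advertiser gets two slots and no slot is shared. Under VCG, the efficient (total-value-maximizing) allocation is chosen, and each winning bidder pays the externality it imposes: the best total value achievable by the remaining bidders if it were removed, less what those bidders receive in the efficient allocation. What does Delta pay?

Delta pays $30.

Efficient allocation: Ridgeline→Slot 1 ($83), Iris→Slot 6 ($128), Delta→Slot 5 ($107); total welfare W = $318.
Delta receives Slot 5 at value $107, so the others get W − 107 = $211.
Without Delta: best allocation of the remaining 2 bidders over all 3 slots is Ridgeline→Slot 5 ($113), Iris→Slot 6 ($128), total $241.
VCG payment = (others' best without Delta) − (others' welfare with Delta) = 241 − 211 = $30.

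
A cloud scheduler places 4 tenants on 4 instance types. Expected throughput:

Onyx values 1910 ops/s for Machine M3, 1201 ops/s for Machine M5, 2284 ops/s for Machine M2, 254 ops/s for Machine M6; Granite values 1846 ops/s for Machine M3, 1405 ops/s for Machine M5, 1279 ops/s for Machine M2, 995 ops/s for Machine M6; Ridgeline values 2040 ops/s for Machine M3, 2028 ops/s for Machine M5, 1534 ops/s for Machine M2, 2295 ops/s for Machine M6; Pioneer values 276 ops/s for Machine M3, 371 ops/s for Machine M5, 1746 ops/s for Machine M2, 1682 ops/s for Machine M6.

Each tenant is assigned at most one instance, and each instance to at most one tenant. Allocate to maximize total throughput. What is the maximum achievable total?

Treat this as an assignment problem: match each tenant to one instance.
Optimal: Onyx→Machine M2 (2284 ops/s), Granite→Machine M3 (1846 ops/s), Ridgeline→Machine M5 (2028 ops/s), Pioneer→Machine M6 (1682 ops/s) — total 2284+1846+2028+1682 = 7840 ops/s.
Column-greedy (each instance in turn goes to its best remaining tenant) gives 7411 ops/s, worse by 429.
Next-best assignment: Onyx→Machine M2, Granite→Machine M5, Ridgeline→Machine M3, Pioneer→Machine M6 = 7411 ops/s.
Swapping Onyx↔Ridgeline (Onyx→Machine M5 1201 ops/s, Ridgeline→Machine M2 1534 ops/s) loses 1577.

Maximum total: 7840 ops/s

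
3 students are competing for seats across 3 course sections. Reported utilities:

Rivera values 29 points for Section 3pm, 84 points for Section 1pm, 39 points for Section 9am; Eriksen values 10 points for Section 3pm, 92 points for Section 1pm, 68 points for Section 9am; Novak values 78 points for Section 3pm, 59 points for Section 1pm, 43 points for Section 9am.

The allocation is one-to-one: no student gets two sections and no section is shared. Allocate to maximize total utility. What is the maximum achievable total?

Max total: 230 points

This is a one-to-one assignment (maximum-weight bipartite matching).
Optimal: Rivera→Section 1pm (84 points), Eriksen→Section 9am (68 points), Novak→Section 3pm (78 points) — total 84+68+78 = 230 points.
Next-best assignment: Rivera→Section 9am, Eriksen→Section 1pm, Novak→Section 3pm = 209 points.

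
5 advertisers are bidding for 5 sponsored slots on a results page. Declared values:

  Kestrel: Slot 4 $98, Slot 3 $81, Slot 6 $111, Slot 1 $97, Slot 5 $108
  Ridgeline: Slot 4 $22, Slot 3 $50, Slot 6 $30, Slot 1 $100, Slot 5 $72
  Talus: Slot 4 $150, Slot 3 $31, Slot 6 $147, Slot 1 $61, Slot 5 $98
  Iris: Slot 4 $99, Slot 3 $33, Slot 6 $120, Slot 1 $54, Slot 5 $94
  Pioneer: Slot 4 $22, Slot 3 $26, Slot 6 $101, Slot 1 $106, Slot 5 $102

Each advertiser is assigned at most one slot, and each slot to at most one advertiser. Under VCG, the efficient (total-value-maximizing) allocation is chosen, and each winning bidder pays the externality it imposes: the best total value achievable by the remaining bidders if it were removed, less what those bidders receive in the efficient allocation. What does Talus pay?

Efficient allocation: Kestrel→Slot 3 ($81), Ridgeline→Slot 1 ($100), Talus→Slot 4 ($150), Iris→Slot 6 ($120), Pioneer→Slot 5 ($102); total welfare W = $553.
Talus receives Slot 4 at value $150, so the others get W − 150 = $403.
Without Talus: best allocation of the remaining 4 bidders over all 5 slots is Kestrel→Slot 4 ($98), Ridgeline→Slot 1 ($100), Iris→Slot 6 ($120), Pioneer→Slot 5 ($102), total $420.
VCG payment = (others' best without Talus) − (others' welfare with Talus) = 420 − 403 = $17.

Talus pays $17.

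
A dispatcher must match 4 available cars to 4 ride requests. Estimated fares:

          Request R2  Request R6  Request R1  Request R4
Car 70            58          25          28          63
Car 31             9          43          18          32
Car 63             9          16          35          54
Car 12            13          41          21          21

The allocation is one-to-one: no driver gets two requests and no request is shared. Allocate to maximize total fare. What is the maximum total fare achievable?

Treat this as an assignment problem: match each driver to one request.
Optimal: Car 70→Request R2 ($58), Car 31→Request R6 ($43), Car 63→Request R4 ($54), Car 12→Request R1 ($21) — total 58+43+54+21 = $176.
Column-greedy (each request in turn goes to its best remaining driver) gives $157, worse by 19.
Next-best assignment: Car 70→Request R2, Car 31→Request R1, Car 63→Request R4, Car 12→Request R6 = $171.
Swapping Car 12↔Car 31 (Car 12→Request R6 $41, Car 31→Request R1 $18) loses 5.
No other one-to-one assignment exceeds $176.

Max total: $176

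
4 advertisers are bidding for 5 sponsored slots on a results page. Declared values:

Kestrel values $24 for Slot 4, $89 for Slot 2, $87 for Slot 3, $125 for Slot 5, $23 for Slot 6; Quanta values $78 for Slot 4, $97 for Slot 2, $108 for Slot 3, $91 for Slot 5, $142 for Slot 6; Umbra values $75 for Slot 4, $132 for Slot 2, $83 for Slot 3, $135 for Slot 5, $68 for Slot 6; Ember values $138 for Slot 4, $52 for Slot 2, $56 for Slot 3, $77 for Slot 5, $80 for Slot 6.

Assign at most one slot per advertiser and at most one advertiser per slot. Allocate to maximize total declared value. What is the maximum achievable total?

Max total: $537

Optimal: Kestrel→Slot 5 ($125), Quanta→Slot 6 ($142), Umbra→Slot 2 ($132), Ember→Slot 4 ($138) — total 125+142+132+138 = $537.
Max-entry greedy (repeatedly take the single best remaining cell) gives $504, worse by 33.
Checked against all permutations: $537 is optimal.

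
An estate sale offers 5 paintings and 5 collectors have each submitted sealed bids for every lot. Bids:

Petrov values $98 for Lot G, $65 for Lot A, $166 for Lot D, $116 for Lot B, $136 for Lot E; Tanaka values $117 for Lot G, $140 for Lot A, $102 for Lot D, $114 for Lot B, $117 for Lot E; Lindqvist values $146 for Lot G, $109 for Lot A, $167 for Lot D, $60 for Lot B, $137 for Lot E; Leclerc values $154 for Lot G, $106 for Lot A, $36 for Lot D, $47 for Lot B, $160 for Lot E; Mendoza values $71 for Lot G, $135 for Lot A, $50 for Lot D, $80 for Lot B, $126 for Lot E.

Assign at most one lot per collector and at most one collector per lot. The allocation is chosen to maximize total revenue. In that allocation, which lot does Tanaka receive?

Tanaka receives Lot B.

Optimal: Petrov→Lot D ($166), Tanaka→Lot B ($114), Lindqvist→Lot G ($146), Leclerc→Lot E ($160), Mendoza→Lot A ($135) — total 166+114+146+160+135 = $721.
Max-entry greedy (repeatedly take the single best remaining cell) gives $654, worse by 67.
No other one-to-one assignment exceeds $721.
Tanaka's own top lot is Lot A ($140), but forcing Tanaka→Lot A and reassigning the rest optimally gives only $703 — worse by 18.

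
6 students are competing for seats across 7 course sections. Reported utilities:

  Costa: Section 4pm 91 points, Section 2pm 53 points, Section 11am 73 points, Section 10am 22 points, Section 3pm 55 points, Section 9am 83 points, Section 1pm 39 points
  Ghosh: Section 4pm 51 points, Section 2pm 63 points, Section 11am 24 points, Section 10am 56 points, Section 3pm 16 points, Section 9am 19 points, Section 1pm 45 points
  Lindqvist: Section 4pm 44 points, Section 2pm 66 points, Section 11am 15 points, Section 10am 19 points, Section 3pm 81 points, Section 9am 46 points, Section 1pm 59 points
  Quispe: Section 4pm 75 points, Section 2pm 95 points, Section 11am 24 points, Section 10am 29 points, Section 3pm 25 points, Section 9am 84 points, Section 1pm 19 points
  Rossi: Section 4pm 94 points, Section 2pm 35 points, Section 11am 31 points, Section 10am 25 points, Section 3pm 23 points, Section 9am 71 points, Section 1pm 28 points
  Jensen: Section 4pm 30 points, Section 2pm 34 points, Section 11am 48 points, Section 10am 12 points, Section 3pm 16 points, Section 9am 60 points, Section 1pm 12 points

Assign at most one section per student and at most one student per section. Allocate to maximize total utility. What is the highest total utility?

Max total: 459 points

Treat this as an assignment problem: match each student to one section.
Optimal: Costa→Section 11am (73 points), Ghosh→Section 10am (56 points), Lindqvist→Section 3pm (81 points), Quispe→Section 2pm (95 points), Rossi→Section 4pm (94 points), Jensen→Section 9am (60 points) — total 73+56+81+95+94+60 = 459 points.
No other one-to-one assignment exceeds 459 points.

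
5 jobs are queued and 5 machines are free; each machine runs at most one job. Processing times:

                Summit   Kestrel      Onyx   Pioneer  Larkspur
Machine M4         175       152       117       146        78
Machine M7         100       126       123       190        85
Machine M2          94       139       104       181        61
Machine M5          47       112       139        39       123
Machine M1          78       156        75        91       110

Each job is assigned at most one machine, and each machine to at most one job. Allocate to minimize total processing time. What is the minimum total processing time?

This is a one-to-one assignment (minimum-cost bipartite matching).
Optimal: Summit→Machine M2 (94 min), Kestrel→Machine M7 (126 min), Onyx→Machine M1 (75 min), Pioneer→Machine M5 (39 min), Larkspur→Machine M4 (78 min) — total 94+126+75+39+78 = 412 min.
Next-best assignment: Summit→Machine M1, Kestrel→Machine M7, Onyx→Machine M4, Pioneer→Machine M5, Larkspur→Machine M2 = 421 min.
Every other assignment is strictly worse.

Minimum total: 412 min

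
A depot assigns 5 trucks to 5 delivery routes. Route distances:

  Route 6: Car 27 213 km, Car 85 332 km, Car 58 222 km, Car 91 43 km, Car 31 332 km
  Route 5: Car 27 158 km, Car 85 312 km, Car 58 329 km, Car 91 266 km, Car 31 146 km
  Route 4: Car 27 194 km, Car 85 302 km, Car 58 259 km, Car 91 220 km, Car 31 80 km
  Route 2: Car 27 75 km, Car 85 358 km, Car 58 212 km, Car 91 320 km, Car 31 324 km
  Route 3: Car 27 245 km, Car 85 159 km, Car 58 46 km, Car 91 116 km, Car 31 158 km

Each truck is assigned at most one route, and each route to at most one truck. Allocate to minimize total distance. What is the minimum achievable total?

Optimal: Car 27→Route 2 (75 km), Car 85→Route 5 (312 km), Car 58→Route 3 (46 km), Car 91→Route 6 (43 km), Car 31→Route 4 (80 km) — total 75+312+46+43+80 = 556 km.
Row-greedy (each truck in turn takes its cheapest remaining route) gives 822 km, worse by 266.
Next-best assignment: Car 27→Route 2, Car 85→Route 4, Car 58→Route 3, Car 91→Route 6, Car 31→Route 5 = 612 km.

Min total: 556 km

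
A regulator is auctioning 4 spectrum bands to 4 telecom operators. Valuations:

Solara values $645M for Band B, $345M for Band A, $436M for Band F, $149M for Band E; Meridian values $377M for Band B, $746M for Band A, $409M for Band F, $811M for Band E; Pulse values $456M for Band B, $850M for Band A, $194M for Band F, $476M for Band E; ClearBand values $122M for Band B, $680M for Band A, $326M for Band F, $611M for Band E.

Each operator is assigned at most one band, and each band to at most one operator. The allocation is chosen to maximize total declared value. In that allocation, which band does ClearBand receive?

Optimal: Solara→Band B ($645M), Meridian→Band E ($811M), Pulse→Band A ($850M), ClearBand→Band F ($326M) — total 645+811+850+326 = $2632M.
Column-greedy (each band in turn goes to its best remaining operator) gives $2515M, worse by 117.
Swapping Pulse↔Solara (Pulse→Band B $456M, Solara→Band A $345M) loses 694.
ClearBand's own top band is Band A ($680M), but forcing ClearBand→Band A and reassigning the rest optimally gives only $2383M — worse by 249.

ClearBand receives Band F.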